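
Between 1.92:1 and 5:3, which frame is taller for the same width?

1.92 and 5:3 = 1.667; 1.92 > 1.667. The smaller width-to-height ratio is the taller frame.

5:3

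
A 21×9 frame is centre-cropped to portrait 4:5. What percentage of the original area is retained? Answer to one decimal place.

portrait 4:5 is narrower than 21×9, so the crop keeps the full height and trims the width.
Fraction kept = (0.800)/(2.333) ≈ 34.29%.

34.3%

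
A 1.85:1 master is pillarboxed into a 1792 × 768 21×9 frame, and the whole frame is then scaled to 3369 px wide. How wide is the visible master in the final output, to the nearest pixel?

2671 px

In the 1792×768 frame the master fills the height: width = 768 × 1.850 ≈ 1420.80 px.
Scaling 1792 → 3369 is ×1.8800, so the width becomes 1420.80 × 1.8800 ≈ 2671.14 px.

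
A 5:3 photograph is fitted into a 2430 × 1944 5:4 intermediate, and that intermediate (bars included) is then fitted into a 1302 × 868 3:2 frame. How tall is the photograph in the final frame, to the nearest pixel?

5:3 in 2430×1944: fills the width, so the photograph is 2430.00 × 1458.00.
The 5:4 canvas is height-limited in 1302×868, giving 1085.00 × 868.00; scale factor 0.4465.
So the photograph's height is 1458.00 × 0.4465 ≈ 651.00.

651 px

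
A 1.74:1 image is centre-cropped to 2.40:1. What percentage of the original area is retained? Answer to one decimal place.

72.5%

2.40:1 is wider than 1.74:1, so the crop keeps the full width and trims the height.
(1.740)/(2.400) ≈ 0.725 of the area survives.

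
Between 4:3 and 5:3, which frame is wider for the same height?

5:3

4:3 = 1.333 and 5:3 = 1.667; 1.667 > 1.333.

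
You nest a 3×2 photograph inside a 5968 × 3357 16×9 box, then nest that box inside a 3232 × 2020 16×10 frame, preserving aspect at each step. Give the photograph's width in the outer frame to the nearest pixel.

First fit — 3×2 into 5968×3357 spans the height: 5035.50 × 3357.00.
Second fit — the 16×9 canvas into 3232×2020 spans the width: 3232.00 × 1818.00 (×0.5416 from 5968×3357).
Applying the same ×0.5416: 5035.50 → 2727.00.

2727 px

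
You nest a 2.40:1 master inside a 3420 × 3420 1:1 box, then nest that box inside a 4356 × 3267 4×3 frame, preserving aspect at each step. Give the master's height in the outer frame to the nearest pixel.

Inside the 3420×3420 canvas the master is width-limited at 3420.00 × 1425.00.
Second fit — the 1:1 canvas into 4356×3267 spans the height: 3267.00 × 3267.00 (×0.9553 from 3420×3420).
Applying the same ×0.9553: 1425.00 → 1361.25.

1361 px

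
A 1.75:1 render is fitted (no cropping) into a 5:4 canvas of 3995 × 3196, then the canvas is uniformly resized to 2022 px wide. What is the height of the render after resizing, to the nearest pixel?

1155 px

Fitted into 3995×3196, the render spans the width; its height is 3995 / 1.750 ≈ 2282.86 px.
Resizing to 2022 px wide multiplies everything by 0.5061: 2282.86 → 1155.43 px.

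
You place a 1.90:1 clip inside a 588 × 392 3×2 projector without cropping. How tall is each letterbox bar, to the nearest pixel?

Since 1.900 > 1.500, the clip is width-limited.
That makes the image 309.47 px tall (588 / 1.900).
Leftover height: 392 − 309.47 = 82.53 px → 41.26 each side.

41 px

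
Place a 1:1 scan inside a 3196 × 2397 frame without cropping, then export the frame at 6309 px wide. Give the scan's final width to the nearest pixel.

4732 px

In the 3196×2397 frame the scan fills the height: width = 2397 × 1/1 ≈ 2397.00 px.
The frame scales by 6309/3196 = 1.9740; 2397.00 × 1.9740 ≈ 4731.75 px.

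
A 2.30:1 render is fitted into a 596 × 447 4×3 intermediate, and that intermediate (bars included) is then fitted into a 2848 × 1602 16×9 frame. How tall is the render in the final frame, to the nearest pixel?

Inside the 596×447 canvas the render is width-limited at 596.00 × 259.13.
Second fit — the 4×3 canvas into 2848×1602 spans the height: 2136.00 × 1602.00 (×3.5839 from 596×447).
The render scales with it: height 259.13 × 3.5839 ≈ 928.70.

929 px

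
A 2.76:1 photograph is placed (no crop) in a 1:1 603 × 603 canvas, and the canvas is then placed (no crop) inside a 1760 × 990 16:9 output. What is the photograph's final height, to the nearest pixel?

2.76:1 in 603×603: fills the width, so the photograph is 603.00 × 218.48.
The 1:1 canvas is height-limited in 1760×990, giving 990.00 × 990.00; scale factor 1.6418.
The photograph scales with it: height 218.48 × 1.6418 ≈ 358.70.

359 px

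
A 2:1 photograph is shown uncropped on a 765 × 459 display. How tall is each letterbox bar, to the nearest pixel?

38 px

2:1 (2.000) > 5:3 (1.667), so the photograph fills the width.
Content height = 765 × 1/2 ≈ 382.50 px.
Leftover height: 459 − 382.50 = 76.50 px → 38.25 each side.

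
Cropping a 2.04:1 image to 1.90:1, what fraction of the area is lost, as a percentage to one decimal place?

6.9%

Going from 2.04:1 to 1.90:1 means cutting width while keeping height.
(1.900)/(2.040) ≈ 0.931 of the area survives, leaving 6.86% discarded.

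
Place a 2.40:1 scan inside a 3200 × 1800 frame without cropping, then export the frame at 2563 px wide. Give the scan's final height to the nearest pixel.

1068 px

Fitted into 3200×1800, the scan spans the width; its height is 3200 / 2.400 ≈ 1333.33 px.
The frame scales by 2563/3200 = 0.8009; 1333.33 × 0.8009 ≈ 1067.92 px.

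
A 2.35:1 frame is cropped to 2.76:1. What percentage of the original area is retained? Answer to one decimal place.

85.1%

2.76:1 is wider than 2.35:1, so the crop keeps the full width and trims the height.
(2.350)/(2.760) ≈ 0.851 of the area survives.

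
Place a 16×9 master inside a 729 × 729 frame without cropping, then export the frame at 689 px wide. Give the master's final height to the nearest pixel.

In the 729×729 frame the master fills the width: height = 729 × 9/16 ≈ 410.06 px.
Resizing to 689 px wide multiplies everything by 0.9451: 410.06 → 387.56 px.

388 px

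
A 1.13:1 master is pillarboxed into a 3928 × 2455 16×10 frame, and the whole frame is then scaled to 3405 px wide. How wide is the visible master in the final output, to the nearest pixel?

2405 px

In the 3928×2455 frame the master fills the height: width = 2455 × 1.130 ≈ 2774.15 px.
Scaling 3928 → 3405 is ×0.8669, so the width becomes 2774.15 × 0.8669 ≈ 2404.78 px.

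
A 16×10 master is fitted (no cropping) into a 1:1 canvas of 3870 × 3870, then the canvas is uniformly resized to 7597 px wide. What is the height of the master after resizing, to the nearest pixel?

Fitted into 3870×3870, the master spans the width; its height is 3870 × 10/16 ≈ 2418.75 px.
The frame scales by 7597/3870 = 1.9630; 2418.75 × 1.9630 ≈ 4748.12 px.

4748 px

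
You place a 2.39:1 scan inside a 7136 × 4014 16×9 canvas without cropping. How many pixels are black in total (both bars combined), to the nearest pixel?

7337420 pixels

2.39:1 (2.390) > 16×9 (1.778), so the scan fills the width.
Content height = 7136 / 2.390 ≈ 2985.7741 px.
Leftover height: 4014 − 2985.7741 = 1028.2259 px.
That's 1028.2259 × 7136 ≈ 7337420 black pixels.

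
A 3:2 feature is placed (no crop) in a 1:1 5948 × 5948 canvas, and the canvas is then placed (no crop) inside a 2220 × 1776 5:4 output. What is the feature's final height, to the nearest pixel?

First fit — 3:2 into 5948×5948 spans the width: 5948.00 × 3965.33.
Second fit — the 1:1 canvas into 2220×1776 spans the height: 1776.00 × 1776.00 (×0.2986 from 5948×5948).
Applying the same ×0.2986: 3965.33 → 1184.00.

1184 px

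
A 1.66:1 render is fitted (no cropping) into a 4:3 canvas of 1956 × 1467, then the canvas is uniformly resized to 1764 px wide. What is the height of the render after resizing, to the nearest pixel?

Fitted into 1956×1467, the render spans the width; its height is 1956 / 1.660 ≈ 1178.31 px.
Scaling 1956 → 1764 is ×0.9018, so the height becomes 1178.31 × 0.9018 ≈ 1062.65 px.

1063 px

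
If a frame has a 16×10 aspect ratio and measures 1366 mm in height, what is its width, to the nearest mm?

2186 mm

1366 × 16/10 = 2185.60.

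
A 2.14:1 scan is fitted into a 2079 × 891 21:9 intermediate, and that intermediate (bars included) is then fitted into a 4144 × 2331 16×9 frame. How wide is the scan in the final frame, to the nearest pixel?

Inside the 2079×891 canvas the scan is height-limited at 1906.74 × 891.00.
21:9 in 4144×2331: fills the width, so the intermediate becomes 4144.00 × 1776.00 — a scale of ×1.9933.
So the scan's width is 1906.74 × 1.9933 ≈ 3800.64.

3801 px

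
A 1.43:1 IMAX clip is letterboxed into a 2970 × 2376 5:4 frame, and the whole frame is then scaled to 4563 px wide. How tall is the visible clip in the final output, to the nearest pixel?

At 2970×2376 the clip is width-limited, so height = 2970 / 1.430 ≈ 2076.92 px.
Resizing to 4563 px wide multiplies everything by 1.5364: 2076.92 → 3190.91 px.

3191 px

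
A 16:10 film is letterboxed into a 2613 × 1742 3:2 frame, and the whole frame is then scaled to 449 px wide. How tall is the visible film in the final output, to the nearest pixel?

Fitted into 2613×1742, the film spans the width; its height is 2613 × 10/16 ≈ 1633.12 px.
Resizing to 449 px wide multiplies everything by 0.1718: 1633.12 → 280.62 px.

281 px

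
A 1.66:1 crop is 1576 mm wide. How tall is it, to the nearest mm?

949 mm

1576 / 1.660 = 949.40.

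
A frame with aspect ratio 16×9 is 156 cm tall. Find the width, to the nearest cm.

At 16×9, 156 × 16/9 ≈ 277.33.

277 cm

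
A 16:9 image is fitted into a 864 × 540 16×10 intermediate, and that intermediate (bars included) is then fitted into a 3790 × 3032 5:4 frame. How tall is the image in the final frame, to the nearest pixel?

16:9 in 864×540: fills the width, so the image is 864.00 × 486.00.
The 16×10 canvas is width-limited in 3790×3032, giving 3790.00 × 2368.75; scale factor 4.3866.
So the image's height is 486.00 × 4.3866 ≈ 2131.88.

2132 px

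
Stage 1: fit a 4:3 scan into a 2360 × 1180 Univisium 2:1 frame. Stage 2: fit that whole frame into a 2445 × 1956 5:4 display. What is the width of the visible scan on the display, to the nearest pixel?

Inside the 2360×1180 canvas the scan is height-limited at 1573.33 × 1180.00.
Second fit — the Univisium 2:1 canvas into 2445×1956 spans the width: 2445.00 × 1222.50 (×1.0360 from 2360×1180).
The scan scales with it: width 1573.33 × 1.0360 ≈ 1630.00.

1630 px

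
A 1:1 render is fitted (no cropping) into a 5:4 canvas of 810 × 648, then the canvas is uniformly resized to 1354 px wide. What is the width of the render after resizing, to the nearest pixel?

1083 px

In the 810×648 frame the render fills the height: width = 648 × 1/1 ≈ 648.00 px.
Resizing to 1354 px wide multiplies everything by 1.6716: 648.00 → 1083.20 px.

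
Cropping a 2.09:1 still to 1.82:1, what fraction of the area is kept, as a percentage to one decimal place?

87.1%

1.82:1 is narrower than 2.09:1, so the crop keeps the full height and trims the width.
Area ratio = (1.820)/(2.090) = 87.08% retained.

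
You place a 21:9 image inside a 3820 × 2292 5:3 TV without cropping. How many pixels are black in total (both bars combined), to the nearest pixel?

21:9 is wider than 5:3, so it spans the full width.
Content height = 3820 × 9/21 ≈ 1637.1429 px.
Leftover height: 2292 − 1637.1429 = 654.8571 px.
Across the 3820-px span: 654.8571 × 3820 ≈ 2501554 px.

2501554 pixels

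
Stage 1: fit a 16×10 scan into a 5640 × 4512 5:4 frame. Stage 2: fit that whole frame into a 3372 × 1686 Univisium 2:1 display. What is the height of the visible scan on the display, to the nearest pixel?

1317 px

First fit — 16×10 into 5640×4512 spans the width: 5640.00 × 3525.00.
The 5:4 canvas is height-limited in 3372×1686, giving 2107.50 × 1686.00; scale factor 0.3737.
The scan scales with it: height 3525.00 × 0.3737 ≈ 1317.19.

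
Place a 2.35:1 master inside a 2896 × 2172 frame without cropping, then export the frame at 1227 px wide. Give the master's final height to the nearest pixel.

522 px

At 2896×2172 the master is width-limited, so height = 2896 / 2.350 ≈ 1232.34 px.
Resizing to 1227 px wide multiplies everything by 0.4237: 1232.34 → 522.13 px.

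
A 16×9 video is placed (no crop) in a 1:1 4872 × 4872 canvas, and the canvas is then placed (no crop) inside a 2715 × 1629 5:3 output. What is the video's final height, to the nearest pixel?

916 px

Inside the 4872×4872 canvas the video is width-limited at 4872.00 × 2740.50.
The 1:1 canvas is height-limited in 2715×1629, giving 1629.00 × 1629.00; scale factor 0.3344.
The video scales with it: height 2740.50 × 0.3344 ≈ 916.31.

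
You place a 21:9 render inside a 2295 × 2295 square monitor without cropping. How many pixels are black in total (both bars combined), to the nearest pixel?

21:9 is wider than square, so it spans the full width.
Content height = 2295 × 9/21 ≈ 983.5714 px.
Leftover height: 2295 − 983.5714 = 1311.4286 px.
Bar area = 1311.4286 × 2295 ≈ 3009729 px.

3009729 pixels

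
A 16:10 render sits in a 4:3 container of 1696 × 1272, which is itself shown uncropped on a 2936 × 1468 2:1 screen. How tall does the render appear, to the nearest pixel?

First fit — 16:10 into 1696×1272 spans the width: 1696.00 × 1060.00.
4:3 in 2936×1468: fills the height, so the intermediate becomes 1957.33 × 1468.00 — a scale of ×1.1541.
The render scales with it: height 1060.00 × 1.1541 ≈ 1223.33.

1223 px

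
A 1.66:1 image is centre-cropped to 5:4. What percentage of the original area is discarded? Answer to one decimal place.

24.7%

The height stays; only width is cut (since 5:4 is narrower than 1.66:1).
(1.250)/(1.660) ≈ 0.753 of the area survives, leaving 24.70% discarded.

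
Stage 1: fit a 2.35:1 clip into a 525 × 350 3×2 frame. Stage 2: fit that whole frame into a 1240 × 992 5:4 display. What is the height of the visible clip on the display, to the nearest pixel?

528 px

First fit — 2.35:1 into 525×350 spans the width: 525.00 × 223.40.
3×2 in 1240×992: fills the width, so the intermediate becomes 1240.00 × 826.67 — a scale of ×2.3619.
The clip scales with it: height 223.40 × 2.3619 ≈ 527.66.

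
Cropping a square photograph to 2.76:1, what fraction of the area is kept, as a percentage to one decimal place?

2.76:1 is wider than square, so the crop keeps the full width and trims the height.
(1.000)/(2.760) ≈ 0.362 of the area survives.

36.2%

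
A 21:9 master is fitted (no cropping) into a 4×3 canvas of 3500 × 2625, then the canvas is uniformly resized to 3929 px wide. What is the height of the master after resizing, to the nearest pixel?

Fitted into 3500×2625, the master spans the width; its height is 3500 × 9/21 ≈ 1500.00 px.
Resizing to 3929 px wide multiplies everything by 1.1226: 1500.00 → 1683.86 px.

1684 px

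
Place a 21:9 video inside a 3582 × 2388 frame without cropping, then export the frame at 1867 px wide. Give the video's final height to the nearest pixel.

800 px

At 3582×2388 the video is width-limited, so height = 3582 × 9/21 ≈ 1535.14 px.
The frame scales by 1867/3582 = 0.5212; 1535.14 × 0.5212 ≈ 800.14 px.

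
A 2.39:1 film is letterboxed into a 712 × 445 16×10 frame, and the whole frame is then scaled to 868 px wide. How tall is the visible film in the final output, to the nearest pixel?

363 px

In the 712×445 frame the film fills the width: height = 712 / 2.390 ≈ 297.91 px.
Scaling 712 → 868 is ×1.2191, so the height becomes 297.91 × 1.2191 ≈ 363.18 px.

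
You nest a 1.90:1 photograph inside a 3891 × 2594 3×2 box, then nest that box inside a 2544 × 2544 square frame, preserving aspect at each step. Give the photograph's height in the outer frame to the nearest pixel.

1.90:1 in 3891×2594: fills the width, so the photograph is 3891.00 × 2047.89.
The 3×2 canvas is width-limited in 2544×2544, giving 2544.00 × 1696.00; scale factor 0.6538.
The photograph scales with it: height 2047.89 × 0.6538 ≈ 1338.95.

1339 px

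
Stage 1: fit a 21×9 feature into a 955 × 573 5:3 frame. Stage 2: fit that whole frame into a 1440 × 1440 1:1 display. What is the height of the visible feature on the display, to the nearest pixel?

Inside the 955×573 canvas the feature is width-limited at 955.00 × 409.29.
5:3 in 1440×1440: fills the width, so the intermediate becomes 1440.00 × 864.00 — a scale of ×1.5079.
So the feature's height is 409.29 × 1.5079 ≈ 617.14.

617 px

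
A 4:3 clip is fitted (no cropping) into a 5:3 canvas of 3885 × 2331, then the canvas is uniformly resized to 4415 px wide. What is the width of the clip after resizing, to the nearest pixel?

3532 px

At 3885×2331 the clip is height-limited, so width = 2331 × 4/3 ≈ 3108.00 px.
Scaling 3885 → 4415 is ×1.1364, so the width becomes 3108.00 × 1.1364 ≈ 3532.00 px.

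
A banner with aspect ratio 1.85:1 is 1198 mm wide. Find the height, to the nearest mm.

Height = 1198 / 1.850 = 647.57.

648 mm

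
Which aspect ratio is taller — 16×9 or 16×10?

16×10

16×9 = 1.778 and 16×10 = 1.6; 1.778 > 1.6. The smaller width-to-height ratio is the taller frame.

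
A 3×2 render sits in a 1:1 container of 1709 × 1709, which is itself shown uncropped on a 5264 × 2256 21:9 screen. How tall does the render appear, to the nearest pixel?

1504 px

First fit — 3×2 into 1709×1709 spans the width: 1709.00 × 1139.33.
Second fit — the 1:1 canvas into 5264×2256 spans the height: 2256.00 × 2256.00 (×1.3201 from 1709×1709).
Applying the same ×1.3201: 1139.33 → 1504.00.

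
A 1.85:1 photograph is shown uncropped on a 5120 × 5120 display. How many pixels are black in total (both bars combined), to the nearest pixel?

Since 1.850 > 1.000, the photograph is width-limited.
The photograph is 5120 / 1.850 ≈ 2767.5676 px tall.
Black = 5120 − 2767.5676 = 2352.4324 px.
Bar area = 2352.4324 × 5120 ≈ 12044454 px.

12044454 pixels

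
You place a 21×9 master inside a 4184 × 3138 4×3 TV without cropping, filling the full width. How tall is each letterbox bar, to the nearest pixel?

672 px

The master is 4184 × 9/21 ≈ 1793.14 px tall.
3138 − 1793.14 = 1344.86 px of bars (672.43 each).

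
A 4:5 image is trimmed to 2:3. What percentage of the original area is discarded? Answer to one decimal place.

16.7%

Going from 4:5 to 2:3 means cutting width while keeping height.
Fraction kept = (0.667)/(0.800) ≈ 83.33%, so 16.67% is lost.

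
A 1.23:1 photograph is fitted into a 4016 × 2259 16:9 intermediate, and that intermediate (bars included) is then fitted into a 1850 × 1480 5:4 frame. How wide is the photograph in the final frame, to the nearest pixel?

Inside the 4016×2259 canvas the photograph is height-limited at 2778.57 × 2259.00.
16:9 in 1850×1480: fills the width, so the intermediate becomes 1850.00 × 1040.62 — a scale of ×0.4607.
The photograph scales with it: width 2778.57 × 0.4607 ≈ 1279.97.

1280 px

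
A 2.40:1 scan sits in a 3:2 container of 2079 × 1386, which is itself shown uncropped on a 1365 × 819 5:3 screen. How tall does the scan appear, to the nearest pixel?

2.40:1 in 2079×1386: fills the width, so the scan is 2079.00 × 866.25.
Second fit — the 3:2 canvas into 1365×819 spans the height: 1228.50 × 819.00 (×0.5909 from 2079×1386).
So the scan's height is 866.25 × 0.5909 ≈ 511.88.

512 px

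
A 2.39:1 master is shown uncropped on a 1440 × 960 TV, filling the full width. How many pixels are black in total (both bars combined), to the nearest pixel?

That makes the image 602.5105 px tall (1440 / 2.390).
960 − 602.5105 = 357.4895 px of bars.
Across the 1440-px span: 357.4895 × 1440 ≈ 514785 px.

514785 pixels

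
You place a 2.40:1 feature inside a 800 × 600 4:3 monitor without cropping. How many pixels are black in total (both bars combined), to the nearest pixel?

Since 2.400 > 1.333, the feature is width-limited.
That makes the image 333.3333 px tall (800 / 2.400).
600 − 333.3333 = 266.6667 px of bars.
That's 266.6667 × 800 ≈ 213333 black pixels.

213333 pixels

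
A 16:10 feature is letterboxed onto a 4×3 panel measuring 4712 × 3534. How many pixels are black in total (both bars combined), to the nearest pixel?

2775368 pixels

16:10 (1.600) > 4×3 (1.333), so the feature fills the width.
The feature is 4712 × 10/16 ≈ 2945.0000 px tall.
3534 − 2945.0000 = 589.0000 px of bars.
That's 589.0000 × 4712 ≈ 2775368 black pixels.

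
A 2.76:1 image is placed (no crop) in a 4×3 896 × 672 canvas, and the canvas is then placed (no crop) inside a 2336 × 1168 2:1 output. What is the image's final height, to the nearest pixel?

564 px

Inside the 896×672 canvas the image is width-limited at 896.00 × 324.64.
The 4×3 canvas is height-limited in 2336×1168, giving 1557.33 × 1168.00; scale factor 1.7381.
The image scales with it: height 324.64 × 1.7381 ≈ 564.25.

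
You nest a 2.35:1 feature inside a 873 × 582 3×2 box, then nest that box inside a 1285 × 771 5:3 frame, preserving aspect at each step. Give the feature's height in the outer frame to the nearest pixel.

492 px

Inside the 873×582 canvas the feature is width-limited at 873.00 × 371.49.
3×2 in 1285×771: fills the height, so the intermediate becomes 1156.50 × 771.00 — a scale of ×1.3247.
Applying the same ×1.3247: 371.49 → 492.13.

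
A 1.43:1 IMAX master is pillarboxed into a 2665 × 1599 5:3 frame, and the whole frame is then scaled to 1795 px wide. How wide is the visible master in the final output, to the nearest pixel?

In the 2665×1599 frame the master fills the height: width = 1599 × 1.430 ≈ 2286.57 px.
Resizing to 1795 px wide multiplies everything by 0.6735: 2286.57 → 1540.11 px.

1540 px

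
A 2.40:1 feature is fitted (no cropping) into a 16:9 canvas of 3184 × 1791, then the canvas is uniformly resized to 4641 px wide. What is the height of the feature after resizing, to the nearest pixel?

1934 px

In the 3184×1791 frame the feature fills the width: height = 3184 / 2.400 ≈ 1326.67 px.
The frame scales by 4641/3184 = 1.4576; 1326.67 × 1.4576 ≈ 1933.75 px.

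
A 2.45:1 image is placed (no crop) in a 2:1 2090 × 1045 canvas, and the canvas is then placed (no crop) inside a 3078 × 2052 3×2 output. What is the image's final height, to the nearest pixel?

1256 px

Inside the 2090×1045 canvas the image is width-limited at 2090.00 × 853.06.
2:1 in 3078×2052: fills the width, so the intermediate becomes 3078.00 × 1539.00 — a scale of ×1.4727.
The image scales with it: height 853.06 × 1.4727 ≈ 1256.33.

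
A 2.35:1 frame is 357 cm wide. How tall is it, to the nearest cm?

152 cm

At 2.35:1, 357 / 2.350 ≈ 151.91.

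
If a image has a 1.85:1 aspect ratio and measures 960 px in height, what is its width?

960 × 1.850 = 1776.

1776 px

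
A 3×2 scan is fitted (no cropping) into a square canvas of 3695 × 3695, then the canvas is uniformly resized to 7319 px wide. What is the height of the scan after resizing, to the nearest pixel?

Fitted into 3695×3695, the scan spans the width; its height is 3695 × 2/3 ≈ 2463.33 px.
Scaling 3695 → 7319 is ×1.9808, so the height becomes 2463.33 × 1.9808 ≈ 4879.33 px.

4879 px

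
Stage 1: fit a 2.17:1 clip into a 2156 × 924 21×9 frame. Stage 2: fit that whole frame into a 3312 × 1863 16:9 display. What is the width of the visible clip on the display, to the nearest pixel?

2.17:1 in 2156×924: fills the height, so the clip is 2005.08 × 924.00.
The 21×9 canvas is width-limited in 3312×1863, giving 3312.00 × 1419.43; scale factor 1.5362.
The clip scales with it: width 2005.08 × 1.5362 ≈ 3080.16.

3080 px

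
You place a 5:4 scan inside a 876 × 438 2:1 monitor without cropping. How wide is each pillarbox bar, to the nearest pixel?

5:4 (1.250) < 2:1 (2.000), so the scan fills the height.
Content width = 438 × 5/4 ≈ 547.50 px.
Black = 876 − 547.50 = 328.50 px, or 164.25 per bar.

164 px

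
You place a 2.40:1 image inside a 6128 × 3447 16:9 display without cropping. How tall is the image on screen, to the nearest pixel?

2553 px

2.40:1 (2.400) > 16:9 (1.778), so the image fills the width.
The image is 6128 / 2.400 ≈ 2553.33 px tall.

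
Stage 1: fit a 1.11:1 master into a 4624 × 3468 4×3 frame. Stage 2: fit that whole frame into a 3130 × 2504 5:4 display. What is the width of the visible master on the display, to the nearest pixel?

2606 px

Inside the 4624×3468 canvas the master is height-limited at 3849.48 × 3468.00.
The 4×3 canvas is width-limited in 3130×2504, giving 3130.00 × 2347.50; scale factor 0.6769.
The master scales with it: width 3849.48 × 0.6769 ≈ 2605.72.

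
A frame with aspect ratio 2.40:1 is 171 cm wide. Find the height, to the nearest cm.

At 2.40:1, 171 / 2.400 ≈ 71.25.

71 cm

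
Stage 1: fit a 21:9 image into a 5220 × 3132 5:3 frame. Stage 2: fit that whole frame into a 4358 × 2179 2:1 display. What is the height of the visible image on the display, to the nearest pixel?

Inside the 5220×3132 canvas the image is width-limited at 5220.00 × 2237.14.
5:3 in 4358×2179: fills the height, so the intermediate becomes 3631.67 × 2179.00 — a scale of ×0.6957.
Applying the same ×0.6957: 2237.14 → 1556.43.

1556 px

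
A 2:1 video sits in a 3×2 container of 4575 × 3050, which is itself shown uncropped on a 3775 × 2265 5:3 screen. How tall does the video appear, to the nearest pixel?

1699 px

2:1 in 4575×3050: fills the width, so the video is 4575.00 × 2287.50.
The 3×2 canvas is height-limited in 3775×2265, giving 3397.50 × 2265.00; scale factor 0.7426.
Applying the same ×0.7426: 2287.50 → 1698.75.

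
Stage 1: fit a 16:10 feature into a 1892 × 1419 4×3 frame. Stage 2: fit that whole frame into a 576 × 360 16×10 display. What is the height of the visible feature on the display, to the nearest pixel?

16:10 in 1892×1419: fills the width, so the feature is 1892.00 × 1182.50.
The 4×3 canvas is height-limited in 576×360, giving 480.00 × 360.00; scale factor 0.2537.
The feature scales with it: height 1182.50 × 0.2537 ≈ 300.00.

300 px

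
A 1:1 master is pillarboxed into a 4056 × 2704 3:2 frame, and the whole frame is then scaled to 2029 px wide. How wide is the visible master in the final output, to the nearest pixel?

At 4056×2704 the master is height-limited, so width = 2704 × 1/1 ≈ 2704.00 px.
Resizing to 2029 px wide multiplies everything by 0.5002: 2704.00 → 1352.67 px.

1353 px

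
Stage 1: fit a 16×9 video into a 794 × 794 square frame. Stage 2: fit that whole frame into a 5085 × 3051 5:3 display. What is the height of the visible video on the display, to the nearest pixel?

Inside the 794×794 canvas the video is width-limited at 794.00 × 446.62.
The square canvas is height-limited in 5085×3051, giving 3051.00 × 3051.00; scale factor 3.8426.
So the video's height is 446.62 × 3.8426 ≈ 1716.19.

1716 px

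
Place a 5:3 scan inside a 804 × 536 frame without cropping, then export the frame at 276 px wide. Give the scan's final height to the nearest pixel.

166 px

Fitted into 804×536, the scan spans the width; its height is 804 × 3/5 ≈ 482.40 px.
The frame scales by 276/804 = 0.3433; 482.40 × 0.3433 ≈ 165.60 px.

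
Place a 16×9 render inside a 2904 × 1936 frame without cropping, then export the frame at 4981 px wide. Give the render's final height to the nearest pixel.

2802 px

Fitted into 2904×1936, the render spans the width; its height is 2904 × 9/16 ≈ 1633.50 px.
Resizing to 4981 px wide multiplies everything by 1.7152: 1633.50 → 2801.81 px.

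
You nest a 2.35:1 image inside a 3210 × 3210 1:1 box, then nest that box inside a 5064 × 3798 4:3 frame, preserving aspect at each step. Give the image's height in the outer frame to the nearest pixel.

1616 px

2.35:1 in 3210×3210: fills the width, so the image is 3210.00 × 1365.96.
Second fit — the 1:1 canvas into 5064×3798 spans the height: 3798.00 × 3798.00 (×1.1832 from 3210×3210).
The image scales with it: height 1365.96 × 1.1832 ≈ 1616.17.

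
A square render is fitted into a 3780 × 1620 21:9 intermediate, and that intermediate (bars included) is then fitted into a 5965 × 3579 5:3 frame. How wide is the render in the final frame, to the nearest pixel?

2556 px

First fit — square into 3780×1620 spans the height: 1620.00 × 1620.00.
The 21:9 canvas is width-limited in 5965×3579, giving 5965.00 × 2556.43; scale factor 1.5780.
So the render's width is 1620.00 × 1.5780 ≈ 2556.43.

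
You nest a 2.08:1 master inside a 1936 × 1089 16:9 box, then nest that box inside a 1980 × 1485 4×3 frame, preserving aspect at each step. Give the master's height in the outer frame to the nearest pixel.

952 px

2.08:1 in 1936×1089: fills the width, so the master is 1936.00 × 930.77.
Second fit — the 16:9 canvas into 1980×1485 spans the width: 1980.00 × 1113.75 (×1.0227 from 1936×1089).
Applying the same ×1.0227: 930.77 → 951.92.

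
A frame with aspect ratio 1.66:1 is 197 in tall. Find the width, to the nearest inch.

327 in

197 × 1.660 = 327.02.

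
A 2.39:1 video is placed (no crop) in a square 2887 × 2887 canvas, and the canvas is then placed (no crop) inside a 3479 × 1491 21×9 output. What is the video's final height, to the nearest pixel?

First fit — 2.39:1 into 2887×2887 spans the width: 2887.00 × 1207.95.
The square canvas is height-limited in 3479×1491, giving 1491.00 × 1491.00; scale factor 0.5165.
The video scales with it: height 1207.95 × 0.5165 ≈ 623.85.

624 px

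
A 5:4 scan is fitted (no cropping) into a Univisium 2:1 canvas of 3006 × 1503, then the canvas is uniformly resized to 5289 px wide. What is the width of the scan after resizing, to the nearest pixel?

3306 px

In the 3006×1503 frame the scan fills the height: width = 1503 × 5/4 ≈ 1878.75 px.
Resizing to 5289 px wide multiplies everything by 1.7595: 1878.75 → 3305.62 px.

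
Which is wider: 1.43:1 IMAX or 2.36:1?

1.43 and 2.36; 2.36 > 1.43.

2.36:1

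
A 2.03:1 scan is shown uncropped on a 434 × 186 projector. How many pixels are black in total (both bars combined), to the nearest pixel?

10494 pixels

2.03:1 (2.030) < 21×9 (2.333), so the scan fills the height.
That makes the image 377.5800 px wide (186 × 2.030).
Black = 434 − 377.5800 = 56.4200 px.
That's 56.4200 × 186 ≈ 10494 black pixels.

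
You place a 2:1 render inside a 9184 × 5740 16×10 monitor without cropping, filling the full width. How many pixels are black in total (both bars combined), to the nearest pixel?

The render is 9184 × 1/2 ≈ 4592.0000 px tall.
Leftover height: 5740 − 4592.0000 = 1148.0000 px.
Across the 9184-px span: 1148.0000 × 9184 ≈ 10543232 px.

10543232 pixels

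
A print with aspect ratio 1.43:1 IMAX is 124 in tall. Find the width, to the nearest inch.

124 × 1.430 = 177.32.

177 in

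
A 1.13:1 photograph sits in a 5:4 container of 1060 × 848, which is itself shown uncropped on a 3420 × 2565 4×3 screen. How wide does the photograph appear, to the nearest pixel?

1.13:1 in 1060×848: fills the height, so the photograph is 958.24 × 848.00.
The 5:4 canvas is height-limited in 3420×2565, giving 3206.25 × 2565.00; scale factor 3.0248.
The photograph scales with it: width 958.24 × 3.0248 ≈ 2898.45.

2898 px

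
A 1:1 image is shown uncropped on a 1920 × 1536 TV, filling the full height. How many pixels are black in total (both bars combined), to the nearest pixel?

589824 pixels

That makes the image 1536.0000 px wide (1536 × 1/1).
1920 − 1536.0000 = 384.0000 px of bars.
That's 384.0000 × 1536 ≈ 589824 black pixels.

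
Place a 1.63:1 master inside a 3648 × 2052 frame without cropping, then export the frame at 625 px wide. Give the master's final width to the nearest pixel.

At 3648×2052 the master is height-limited, so width = 2052 × 1.630 ≈ 3344.76 px.
The frame scales by 625/3648 = 0.1713; 3344.76 × 0.1713 ≈ 573.05 px.

573 px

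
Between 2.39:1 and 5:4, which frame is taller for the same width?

5:4

2.39 and 5:4 = 1.25; 2.39 > 1.25. The smaller width-to-height ratio is the taller frame.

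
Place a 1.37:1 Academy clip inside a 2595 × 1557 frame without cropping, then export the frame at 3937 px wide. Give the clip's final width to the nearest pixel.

3236 px

At 2595×1557 the clip is height-limited, so width = 1557 × 1.370 ≈ 2133.09 px.
Resizing to 3937 px wide multiplies everything by 1.5171: 2133.09 → 3236.21 px.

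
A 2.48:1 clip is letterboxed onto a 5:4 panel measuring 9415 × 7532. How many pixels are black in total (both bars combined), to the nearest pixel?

2.48:1 (2.480) > 5:4 (1.250), so the clip fills the width.
Content height = 9415 / 2.480 ≈ 3796.3710 px.
Black = 7532 − 3796.3710 = 3735.6290 px.
Across the 9415-px span: 3735.6290 × 9415 ≈ 35170947 px.

35170947 pixels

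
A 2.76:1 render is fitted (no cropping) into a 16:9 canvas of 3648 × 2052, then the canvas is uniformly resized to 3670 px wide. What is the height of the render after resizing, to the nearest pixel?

1330 px

In the 3648×2052 frame the render fills the width: height = 3648 / 2.760 ≈ 1321.74 px.
Resizing to 3670 px wide multiplies everything by 1.0060: 1321.74 → 1329.71 px.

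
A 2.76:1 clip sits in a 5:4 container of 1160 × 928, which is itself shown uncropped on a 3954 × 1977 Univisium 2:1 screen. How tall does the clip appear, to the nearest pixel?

895 px

First fit — 2.76:1 into 1160×928 spans the width: 1160.00 × 420.29.
Second fit — the 5:4 canvas into 3954×1977 spans the height: 2471.25 × 1977.00 (×2.1304 from 1160×928).
So the clip's height is 420.29 × 2.1304 ≈ 895.38.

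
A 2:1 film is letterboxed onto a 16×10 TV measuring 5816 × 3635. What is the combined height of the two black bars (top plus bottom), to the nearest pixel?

Since 2.000 > 1.600, the film is width-limited.
That makes the image 2908.00 px tall (5816 × 1/2).
Black = 3635 − 2908.00 = 727.00 px.

727 px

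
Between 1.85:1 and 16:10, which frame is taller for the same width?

16:10

1.85 and 16:10 = 1.6; 1.85 > 1.6. The smaller width-to-height ratio is the taller frame.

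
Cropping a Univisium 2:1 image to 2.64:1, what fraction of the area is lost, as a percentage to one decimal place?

The width stays; only height is cut (since 2.64:1 is wider than Univisium 2:1).
(2.000)/(2.640) ≈ 0.758 of the area survives, leaving 24.24% discarded.

24.2%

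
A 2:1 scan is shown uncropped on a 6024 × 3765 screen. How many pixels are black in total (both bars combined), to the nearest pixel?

2:1 (2.000) > 16:10 (1.600), so the scan fills the width.
That makes the image 3012.0000 px tall (6024 × 1/2).
3765 − 3012.0000 = 753.0000 px of bars.
Across the 6024-px span: 753.0000 × 6024 ≈ 4536072 px.

4536072 pixels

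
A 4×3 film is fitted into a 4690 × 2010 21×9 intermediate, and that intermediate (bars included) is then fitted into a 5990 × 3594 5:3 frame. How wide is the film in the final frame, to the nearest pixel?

3423 px

4×3 in 4690×2010: fills the height, so the film is 2680.00 × 2010.00.
The 21×9 canvas is width-limited in 5990×3594, giving 5990.00 × 2567.14; scale factor 1.2772.
Applying the same ×1.2772: 2680.00 → 3422.86.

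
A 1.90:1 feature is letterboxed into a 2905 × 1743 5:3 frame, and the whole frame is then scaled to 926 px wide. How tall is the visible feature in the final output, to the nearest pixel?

At 2905×1743 the feature is width-limited, so height = 2905 / 1.900 ≈ 1528.95 px.
Resizing to 926 px wide multiplies everything by 0.3188: 1528.95 → 487.37 px.

487 px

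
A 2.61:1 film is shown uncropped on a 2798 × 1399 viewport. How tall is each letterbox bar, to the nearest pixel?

163 px

Since 2.610 > 2.000, the film is width-limited.
That makes the image 1072.03 px tall (2798 / 2.610).
Black = 1399 − 1072.03 = 326.97 px, or 163.48 per bar.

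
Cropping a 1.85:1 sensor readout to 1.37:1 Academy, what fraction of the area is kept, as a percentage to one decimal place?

1.37:1 Academy is narrower than 1.85:1, so the crop keeps the full height and trims the width.
(1.370)/(1.850) ≈ 0.741 of the area survives.

74.1%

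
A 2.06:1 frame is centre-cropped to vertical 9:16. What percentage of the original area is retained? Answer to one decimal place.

27.3%

Going from 2.06:1 to vertical 9:16 means cutting width while keeping height.
Fraction kept = (0.562)/(2.060) ≈ 27.31%.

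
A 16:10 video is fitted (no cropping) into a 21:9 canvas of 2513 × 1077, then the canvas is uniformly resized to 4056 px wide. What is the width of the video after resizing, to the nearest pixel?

Fitted into 2513×1077, the video spans the height; its width is 1077 × 16/10 ≈ 1723.20 px.
The frame scales by 4056/2513 = 1.6140; 1723.20 × 1.6140 ≈ 2781.26 px.

2781 px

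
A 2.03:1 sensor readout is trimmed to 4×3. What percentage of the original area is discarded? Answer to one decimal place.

34.3%

The height stays; only width is cut (since 4×3 is narrower than 2.03:1).
(1.333)/(2.030) ≈ 0.657 of the area survives, leaving 34.32% discarded.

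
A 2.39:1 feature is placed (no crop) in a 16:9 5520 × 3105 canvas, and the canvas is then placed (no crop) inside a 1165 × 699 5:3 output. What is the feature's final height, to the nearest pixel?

2.39:1 in 5520×3105: fills the width, so the feature is 5520.00 × 2309.62.
Second fit — the 16:9 canvas into 1165×699 spans the width: 1165.00 × 655.31 (×0.2111 from 5520×3105).
The feature scales with it: height 2309.62 × 0.2111 ≈ 487.45.

487 px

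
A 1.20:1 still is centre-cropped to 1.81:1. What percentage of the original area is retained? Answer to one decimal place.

66.3%

1.81:1 is wider than 1.20:1, so the crop keeps the full width and trims the height.
(1.200)/(1.810) ≈ 0.663 of the area survives.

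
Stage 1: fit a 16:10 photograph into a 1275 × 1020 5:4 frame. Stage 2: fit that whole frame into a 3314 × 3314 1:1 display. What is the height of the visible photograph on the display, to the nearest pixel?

First fit — 16:10 into 1275×1020 spans the width: 1275.00 × 796.88.
5:4 in 3314×3314: fills the width, so the intermediate becomes 3314.00 × 2651.20 — a scale of ×2.5992.
The photograph scales with it: height 796.88 × 2.5992 ≈ 2071.25.

2071 px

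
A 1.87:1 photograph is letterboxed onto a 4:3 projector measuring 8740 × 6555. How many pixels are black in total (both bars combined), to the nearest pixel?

16441716 pixels

Since 1.870 > 1.333, the photograph is width-limited.
That makes the image 4673.7968 px tall (8740 / 1.870).
6555 − 4673.7968 = 1881.2032 px of bars.
Across the 8740-px span: 1881.2032 × 8740 ≈ 16441716 px.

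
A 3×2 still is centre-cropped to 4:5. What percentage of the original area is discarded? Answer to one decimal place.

46.7%

Going from 3×2 to 4:5 means cutting width while keeping height.
(0.800)/(1.500) ≈ 0.533 of the area survives, leaving 46.67% discarded.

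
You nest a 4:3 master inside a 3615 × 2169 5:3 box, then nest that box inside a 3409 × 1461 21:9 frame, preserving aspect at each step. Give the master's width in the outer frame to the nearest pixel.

1948 px

4:3 in 3615×2169: fills the height, so the master is 2892.00 × 2169.00.
Second fit — the 5:3 canvas into 3409×1461 spans the height: 2435.00 × 1461.00 (×0.6736 from 3615×2169).
The master scales with it: width 2892.00 × 0.6736 ≈ 1948.00.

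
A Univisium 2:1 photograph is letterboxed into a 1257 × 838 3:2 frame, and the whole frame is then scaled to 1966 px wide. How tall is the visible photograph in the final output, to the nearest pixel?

In the 1257×838 frame the photograph fills the width: height = 1257 × 1/2 ≈ 628.50 px.
Scaling 1257 → 1966 is ×1.5640, so the height becomes 628.50 × 1.5640 ≈ 983.00 px.

983 px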